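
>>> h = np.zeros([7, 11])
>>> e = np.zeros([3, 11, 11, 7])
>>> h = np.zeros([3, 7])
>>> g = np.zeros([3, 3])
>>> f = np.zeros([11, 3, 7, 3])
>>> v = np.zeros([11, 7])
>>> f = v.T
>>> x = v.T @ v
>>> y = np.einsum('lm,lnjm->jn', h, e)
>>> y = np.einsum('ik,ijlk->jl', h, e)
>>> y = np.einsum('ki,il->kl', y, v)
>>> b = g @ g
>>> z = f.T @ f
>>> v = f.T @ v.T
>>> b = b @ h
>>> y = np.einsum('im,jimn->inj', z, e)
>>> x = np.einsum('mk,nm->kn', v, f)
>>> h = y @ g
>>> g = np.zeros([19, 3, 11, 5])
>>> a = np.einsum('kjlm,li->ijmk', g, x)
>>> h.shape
(11, 7, 3)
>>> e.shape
(3, 11, 11, 7)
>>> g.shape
(19, 3, 11, 5)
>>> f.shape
(7, 11)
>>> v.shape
(11, 11)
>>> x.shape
(11, 7)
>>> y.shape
(11, 7, 3)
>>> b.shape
(3, 7)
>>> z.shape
(11, 11)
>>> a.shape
(7, 3, 5, 19)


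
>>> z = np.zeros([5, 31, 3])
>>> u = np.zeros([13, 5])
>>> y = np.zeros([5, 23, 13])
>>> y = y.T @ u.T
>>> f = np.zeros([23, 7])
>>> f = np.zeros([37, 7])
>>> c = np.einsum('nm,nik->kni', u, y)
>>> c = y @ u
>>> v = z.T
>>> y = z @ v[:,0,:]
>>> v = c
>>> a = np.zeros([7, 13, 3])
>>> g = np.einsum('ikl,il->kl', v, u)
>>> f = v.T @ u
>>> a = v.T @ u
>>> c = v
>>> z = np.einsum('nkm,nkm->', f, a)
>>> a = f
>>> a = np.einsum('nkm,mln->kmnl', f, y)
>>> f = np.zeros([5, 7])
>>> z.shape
()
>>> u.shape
(13, 5)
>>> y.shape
(5, 31, 5)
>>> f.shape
(5, 7)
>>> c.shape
(13, 23, 5)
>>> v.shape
(13, 23, 5)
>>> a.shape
(23, 5, 5, 31)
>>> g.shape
(23, 5)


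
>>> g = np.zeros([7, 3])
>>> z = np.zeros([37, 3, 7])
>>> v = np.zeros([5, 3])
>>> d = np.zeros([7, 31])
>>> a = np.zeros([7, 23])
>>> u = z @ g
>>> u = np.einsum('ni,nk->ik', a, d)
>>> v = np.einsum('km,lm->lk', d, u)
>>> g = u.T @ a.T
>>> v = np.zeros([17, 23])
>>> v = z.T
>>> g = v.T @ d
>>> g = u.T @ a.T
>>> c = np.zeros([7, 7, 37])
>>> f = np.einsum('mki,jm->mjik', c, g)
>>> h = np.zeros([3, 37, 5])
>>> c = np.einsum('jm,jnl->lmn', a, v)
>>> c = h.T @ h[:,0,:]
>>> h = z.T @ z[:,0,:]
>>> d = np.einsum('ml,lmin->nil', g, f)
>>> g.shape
(31, 7)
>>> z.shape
(37, 3, 7)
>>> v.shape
(7, 3, 37)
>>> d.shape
(7, 37, 7)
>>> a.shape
(7, 23)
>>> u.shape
(23, 31)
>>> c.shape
(5, 37, 5)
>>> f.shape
(7, 31, 37, 7)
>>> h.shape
(7, 3, 7)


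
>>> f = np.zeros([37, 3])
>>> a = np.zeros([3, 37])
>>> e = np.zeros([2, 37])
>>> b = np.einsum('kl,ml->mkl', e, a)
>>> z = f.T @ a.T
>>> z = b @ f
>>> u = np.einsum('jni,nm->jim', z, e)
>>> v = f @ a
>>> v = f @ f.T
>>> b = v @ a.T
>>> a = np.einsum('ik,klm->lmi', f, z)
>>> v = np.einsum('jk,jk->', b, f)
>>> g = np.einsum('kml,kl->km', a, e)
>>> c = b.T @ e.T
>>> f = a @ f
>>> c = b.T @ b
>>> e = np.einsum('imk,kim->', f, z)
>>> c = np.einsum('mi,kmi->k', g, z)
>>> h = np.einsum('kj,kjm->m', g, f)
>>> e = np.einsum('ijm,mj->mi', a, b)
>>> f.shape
(2, 3, 3)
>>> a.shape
(2, 3, 37)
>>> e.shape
(37, 2)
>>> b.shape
(37, 3)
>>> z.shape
(3, 2, 3)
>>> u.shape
(3, 3, 37)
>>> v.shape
()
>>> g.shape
(2, 3)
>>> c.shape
(3,)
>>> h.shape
(3,)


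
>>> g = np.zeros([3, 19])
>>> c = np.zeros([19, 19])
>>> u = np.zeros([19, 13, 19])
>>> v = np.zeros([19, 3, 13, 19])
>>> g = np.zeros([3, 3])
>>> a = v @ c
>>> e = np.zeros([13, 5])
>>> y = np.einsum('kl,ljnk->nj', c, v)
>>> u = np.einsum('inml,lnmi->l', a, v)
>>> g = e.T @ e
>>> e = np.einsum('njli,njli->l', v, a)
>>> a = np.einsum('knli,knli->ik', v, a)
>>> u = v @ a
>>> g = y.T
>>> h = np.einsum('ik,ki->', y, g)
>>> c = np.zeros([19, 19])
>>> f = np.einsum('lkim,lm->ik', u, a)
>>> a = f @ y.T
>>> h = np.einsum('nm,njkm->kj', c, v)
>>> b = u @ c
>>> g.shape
(3, 13)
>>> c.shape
(19, 19)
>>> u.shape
(19, 3, 13, 19)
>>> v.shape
(19, 3, 13, 19)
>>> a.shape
(13, 13)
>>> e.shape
(13,)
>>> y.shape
(13, 3)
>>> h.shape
(13, 3)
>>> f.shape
(13, 3)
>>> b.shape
(19, 3, 13, 19)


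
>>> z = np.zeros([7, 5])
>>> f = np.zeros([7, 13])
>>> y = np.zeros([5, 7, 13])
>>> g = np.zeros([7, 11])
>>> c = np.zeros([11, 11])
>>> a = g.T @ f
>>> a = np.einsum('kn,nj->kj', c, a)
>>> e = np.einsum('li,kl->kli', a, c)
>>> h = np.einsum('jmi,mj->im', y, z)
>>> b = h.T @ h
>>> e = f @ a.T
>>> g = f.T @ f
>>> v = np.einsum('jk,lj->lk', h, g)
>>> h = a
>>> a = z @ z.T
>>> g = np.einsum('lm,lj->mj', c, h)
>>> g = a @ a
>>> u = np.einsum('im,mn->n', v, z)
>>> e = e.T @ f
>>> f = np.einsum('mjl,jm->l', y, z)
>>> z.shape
(7, 5)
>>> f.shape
(13,)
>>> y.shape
(5, 7, 13)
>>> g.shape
(7, 7)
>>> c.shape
(11, 11)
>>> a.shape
(7, 7)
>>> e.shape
(11, 13)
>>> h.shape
(11, 13)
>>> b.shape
(7, 7)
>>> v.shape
(13, 7)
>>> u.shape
(5,)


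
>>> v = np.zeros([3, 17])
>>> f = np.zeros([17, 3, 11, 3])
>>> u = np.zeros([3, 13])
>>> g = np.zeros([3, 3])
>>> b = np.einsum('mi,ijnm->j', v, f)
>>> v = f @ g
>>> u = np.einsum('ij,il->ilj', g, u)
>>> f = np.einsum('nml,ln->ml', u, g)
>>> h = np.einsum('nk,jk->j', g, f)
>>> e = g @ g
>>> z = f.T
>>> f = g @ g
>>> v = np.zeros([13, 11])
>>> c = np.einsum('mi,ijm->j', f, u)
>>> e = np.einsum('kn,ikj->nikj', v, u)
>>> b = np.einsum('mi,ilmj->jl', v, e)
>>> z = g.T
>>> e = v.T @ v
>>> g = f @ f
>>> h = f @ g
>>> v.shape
(13, 11)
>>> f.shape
(3, 3)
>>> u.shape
(3, 13, 3)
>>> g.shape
(3, 3)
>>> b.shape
(3, 3)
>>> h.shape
(3, 3)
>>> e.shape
(11, 11)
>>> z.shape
(3, 3)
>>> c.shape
(13,)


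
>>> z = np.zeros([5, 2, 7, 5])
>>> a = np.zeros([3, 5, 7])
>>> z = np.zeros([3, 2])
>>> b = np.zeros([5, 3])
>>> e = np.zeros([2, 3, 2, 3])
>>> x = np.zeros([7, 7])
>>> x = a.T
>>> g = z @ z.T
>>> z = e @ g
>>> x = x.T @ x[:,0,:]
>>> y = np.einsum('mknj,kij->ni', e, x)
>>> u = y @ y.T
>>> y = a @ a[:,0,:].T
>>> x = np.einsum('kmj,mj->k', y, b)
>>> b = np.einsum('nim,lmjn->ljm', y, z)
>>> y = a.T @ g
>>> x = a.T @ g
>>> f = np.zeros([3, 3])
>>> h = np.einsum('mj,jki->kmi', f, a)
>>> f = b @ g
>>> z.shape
(2, 3, 2, 3)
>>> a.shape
(3, 5, 7)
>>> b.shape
(2, 2, 3)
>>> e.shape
(2, 3, 2, 3)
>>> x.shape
(7, 5, 3)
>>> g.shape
(3, 3)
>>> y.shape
(7, 5, 3)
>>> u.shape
(2, 2)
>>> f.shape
(2, 2, 3)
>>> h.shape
(5, 3, 7)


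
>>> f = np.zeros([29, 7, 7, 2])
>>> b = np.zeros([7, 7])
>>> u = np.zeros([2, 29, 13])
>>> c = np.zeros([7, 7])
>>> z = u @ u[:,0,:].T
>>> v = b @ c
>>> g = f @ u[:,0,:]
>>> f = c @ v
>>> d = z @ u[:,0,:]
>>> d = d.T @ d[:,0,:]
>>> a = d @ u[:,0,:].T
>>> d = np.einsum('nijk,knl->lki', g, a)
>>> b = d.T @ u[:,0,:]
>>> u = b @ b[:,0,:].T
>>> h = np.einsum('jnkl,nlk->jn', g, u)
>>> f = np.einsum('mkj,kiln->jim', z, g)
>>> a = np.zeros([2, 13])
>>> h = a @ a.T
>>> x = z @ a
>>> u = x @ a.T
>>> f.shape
(2, 7, 2)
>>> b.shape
(7, 13, 13)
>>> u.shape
(2, 29, 2)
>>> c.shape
(7, 7)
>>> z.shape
(2, 29, 2)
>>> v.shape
(7, 7)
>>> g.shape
(29, 7, 7, 13)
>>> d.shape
(2, 13, 7)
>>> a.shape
(2, 13)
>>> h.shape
(2, 2)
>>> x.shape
(2, 29, 13)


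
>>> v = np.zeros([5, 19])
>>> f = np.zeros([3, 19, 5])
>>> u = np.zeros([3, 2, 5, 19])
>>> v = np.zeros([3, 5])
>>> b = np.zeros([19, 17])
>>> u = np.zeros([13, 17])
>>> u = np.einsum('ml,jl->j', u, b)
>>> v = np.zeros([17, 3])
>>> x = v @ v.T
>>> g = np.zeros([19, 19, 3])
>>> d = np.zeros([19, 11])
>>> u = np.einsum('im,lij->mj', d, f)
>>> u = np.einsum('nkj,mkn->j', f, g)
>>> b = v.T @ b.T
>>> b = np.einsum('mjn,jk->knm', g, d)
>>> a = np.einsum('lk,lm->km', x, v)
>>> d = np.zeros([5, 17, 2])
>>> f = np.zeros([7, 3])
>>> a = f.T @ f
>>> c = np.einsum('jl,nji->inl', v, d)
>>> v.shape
(17, 3)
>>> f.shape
(7, 3)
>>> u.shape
(5,)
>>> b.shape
(11, 3, 19)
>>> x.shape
(17, 17)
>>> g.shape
(19, 19, 3)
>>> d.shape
(5, 17, 2)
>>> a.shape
(3, 3)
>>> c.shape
(2, 5, 3)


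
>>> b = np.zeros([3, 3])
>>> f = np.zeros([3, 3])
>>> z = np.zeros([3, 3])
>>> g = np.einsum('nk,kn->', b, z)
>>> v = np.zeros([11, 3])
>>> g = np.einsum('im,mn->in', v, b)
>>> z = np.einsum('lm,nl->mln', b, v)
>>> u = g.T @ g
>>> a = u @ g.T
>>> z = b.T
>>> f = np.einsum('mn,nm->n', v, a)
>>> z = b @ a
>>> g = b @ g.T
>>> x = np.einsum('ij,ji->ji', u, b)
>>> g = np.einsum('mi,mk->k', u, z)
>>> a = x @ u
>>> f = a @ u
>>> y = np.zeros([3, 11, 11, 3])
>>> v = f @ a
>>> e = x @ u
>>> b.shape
(3, 3)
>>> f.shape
(3, 3)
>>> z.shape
(3, 11)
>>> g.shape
(11,)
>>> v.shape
(3, 3)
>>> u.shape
(3, 3)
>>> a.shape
(3, 3)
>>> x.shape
(3, 3)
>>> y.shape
(3, 11, 11, 3)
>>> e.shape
(3, 3)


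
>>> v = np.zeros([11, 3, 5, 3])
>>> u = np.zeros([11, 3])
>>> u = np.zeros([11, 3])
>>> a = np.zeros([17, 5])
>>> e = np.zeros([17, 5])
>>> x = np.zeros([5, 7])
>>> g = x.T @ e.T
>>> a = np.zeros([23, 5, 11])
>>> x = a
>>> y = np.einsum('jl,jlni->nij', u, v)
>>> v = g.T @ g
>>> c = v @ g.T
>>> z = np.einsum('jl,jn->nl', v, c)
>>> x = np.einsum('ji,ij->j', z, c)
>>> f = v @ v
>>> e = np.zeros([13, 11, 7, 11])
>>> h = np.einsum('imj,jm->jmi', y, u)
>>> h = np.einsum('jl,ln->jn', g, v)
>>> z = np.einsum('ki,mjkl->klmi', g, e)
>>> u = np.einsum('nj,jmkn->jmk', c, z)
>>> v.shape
(17, 17)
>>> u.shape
(7, 11, 13)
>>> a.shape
(23, 5, 11)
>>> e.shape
(13, 11, 7, 11)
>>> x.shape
(7,)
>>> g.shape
(7, 17)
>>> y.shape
(5, 3, 11)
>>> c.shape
(17, 7)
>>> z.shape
(7, 11, 13, 17)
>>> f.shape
(17, 17)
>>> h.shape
(7, 17)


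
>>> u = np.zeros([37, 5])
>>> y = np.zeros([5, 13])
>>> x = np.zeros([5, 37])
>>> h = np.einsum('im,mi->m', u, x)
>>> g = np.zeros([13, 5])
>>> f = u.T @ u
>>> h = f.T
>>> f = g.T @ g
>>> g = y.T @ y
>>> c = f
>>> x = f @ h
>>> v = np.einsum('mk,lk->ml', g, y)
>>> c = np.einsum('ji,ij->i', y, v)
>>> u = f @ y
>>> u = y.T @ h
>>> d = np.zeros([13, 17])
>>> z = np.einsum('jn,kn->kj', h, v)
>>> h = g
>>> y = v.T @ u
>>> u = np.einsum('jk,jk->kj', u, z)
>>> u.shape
(5, 13)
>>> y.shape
(5, 5)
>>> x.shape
(5, 5)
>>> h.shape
(13, 13)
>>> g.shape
(13, 13)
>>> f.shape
(5, 5)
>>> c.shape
(13,)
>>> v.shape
(13, 5)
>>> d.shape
(13, 17)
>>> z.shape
(13, 5)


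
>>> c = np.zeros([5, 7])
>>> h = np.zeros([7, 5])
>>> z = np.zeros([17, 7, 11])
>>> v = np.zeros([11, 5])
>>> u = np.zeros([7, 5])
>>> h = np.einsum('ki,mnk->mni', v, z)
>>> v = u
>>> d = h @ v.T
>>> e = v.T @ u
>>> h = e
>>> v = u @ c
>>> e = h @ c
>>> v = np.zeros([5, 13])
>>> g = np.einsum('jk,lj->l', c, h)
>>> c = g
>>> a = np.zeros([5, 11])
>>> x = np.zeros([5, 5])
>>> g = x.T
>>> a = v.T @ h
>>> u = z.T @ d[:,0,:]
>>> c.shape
(5,)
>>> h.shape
(5, 5)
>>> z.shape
(17, 7, 11)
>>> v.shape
(5, 13)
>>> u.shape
(11, 7, 7)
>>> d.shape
(17, 7, 7)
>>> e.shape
(5, 7)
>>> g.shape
(5, 5)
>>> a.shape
(13, 5)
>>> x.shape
(5, 5)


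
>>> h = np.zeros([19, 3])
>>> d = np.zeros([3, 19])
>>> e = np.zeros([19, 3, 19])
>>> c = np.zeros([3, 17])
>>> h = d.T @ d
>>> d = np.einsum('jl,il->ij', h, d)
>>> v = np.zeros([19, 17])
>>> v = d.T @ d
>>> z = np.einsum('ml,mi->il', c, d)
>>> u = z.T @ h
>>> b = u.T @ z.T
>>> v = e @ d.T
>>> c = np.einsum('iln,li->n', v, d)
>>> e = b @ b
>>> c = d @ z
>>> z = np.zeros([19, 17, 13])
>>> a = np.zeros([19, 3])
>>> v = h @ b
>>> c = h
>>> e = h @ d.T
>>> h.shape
(19, 19)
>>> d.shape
(3, 19)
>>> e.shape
(19, 3)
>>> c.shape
(19, 19)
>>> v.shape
(19, 19)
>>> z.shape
(19, 17, 13)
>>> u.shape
(17, 19)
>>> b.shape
(19, 19)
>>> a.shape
(19, 3)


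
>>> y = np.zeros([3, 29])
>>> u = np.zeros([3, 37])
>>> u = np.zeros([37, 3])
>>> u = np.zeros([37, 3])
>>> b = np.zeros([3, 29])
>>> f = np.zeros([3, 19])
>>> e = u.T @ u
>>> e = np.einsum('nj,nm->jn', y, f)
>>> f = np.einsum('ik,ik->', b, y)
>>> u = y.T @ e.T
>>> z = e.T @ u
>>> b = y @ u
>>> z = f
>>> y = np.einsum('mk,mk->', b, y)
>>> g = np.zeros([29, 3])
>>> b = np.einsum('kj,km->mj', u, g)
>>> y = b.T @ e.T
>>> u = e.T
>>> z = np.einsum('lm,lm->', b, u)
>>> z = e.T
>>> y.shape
(29, 29)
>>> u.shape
(3, 29)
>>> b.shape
(3, 29)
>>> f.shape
()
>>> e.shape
(29, 3)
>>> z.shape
(3, 29)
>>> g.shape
(29, 3)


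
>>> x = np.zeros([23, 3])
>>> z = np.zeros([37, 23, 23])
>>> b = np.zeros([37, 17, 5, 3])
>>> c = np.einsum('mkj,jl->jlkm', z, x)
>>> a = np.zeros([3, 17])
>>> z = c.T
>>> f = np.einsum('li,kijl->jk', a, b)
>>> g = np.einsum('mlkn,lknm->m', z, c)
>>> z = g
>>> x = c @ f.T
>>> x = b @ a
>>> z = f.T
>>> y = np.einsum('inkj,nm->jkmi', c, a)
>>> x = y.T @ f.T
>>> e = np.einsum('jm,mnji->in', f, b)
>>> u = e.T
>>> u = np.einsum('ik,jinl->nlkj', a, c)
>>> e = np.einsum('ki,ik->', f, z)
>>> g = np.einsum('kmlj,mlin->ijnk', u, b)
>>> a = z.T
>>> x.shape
(23, 17, 23, 5)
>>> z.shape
(37, 5)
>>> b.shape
(37, 17, 5, 3)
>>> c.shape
(23, 3, 23, 37)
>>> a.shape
(5, 37)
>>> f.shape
(5, 37)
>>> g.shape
(5, 23, 3, 23)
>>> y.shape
(37, 23, 17, 23)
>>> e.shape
()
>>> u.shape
(23, 37, 17, 23)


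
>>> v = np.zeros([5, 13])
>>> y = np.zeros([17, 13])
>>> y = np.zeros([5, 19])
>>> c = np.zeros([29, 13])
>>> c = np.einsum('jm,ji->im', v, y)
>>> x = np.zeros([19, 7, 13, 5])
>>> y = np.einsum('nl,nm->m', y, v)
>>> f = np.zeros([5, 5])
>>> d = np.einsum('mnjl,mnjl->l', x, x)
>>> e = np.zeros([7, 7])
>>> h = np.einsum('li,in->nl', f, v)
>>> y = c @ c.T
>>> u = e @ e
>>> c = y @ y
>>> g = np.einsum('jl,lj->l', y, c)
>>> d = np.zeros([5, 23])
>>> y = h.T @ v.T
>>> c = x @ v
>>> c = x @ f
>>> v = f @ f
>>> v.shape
(5, 5)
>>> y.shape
(5, 5)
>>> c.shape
(19, 7, 13, 5)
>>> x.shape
(19, 7, 13, 5)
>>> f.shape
(5, 5)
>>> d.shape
(5, 23)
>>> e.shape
(7, 7)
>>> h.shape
(13, 5)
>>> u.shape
(7, 7)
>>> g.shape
(19,)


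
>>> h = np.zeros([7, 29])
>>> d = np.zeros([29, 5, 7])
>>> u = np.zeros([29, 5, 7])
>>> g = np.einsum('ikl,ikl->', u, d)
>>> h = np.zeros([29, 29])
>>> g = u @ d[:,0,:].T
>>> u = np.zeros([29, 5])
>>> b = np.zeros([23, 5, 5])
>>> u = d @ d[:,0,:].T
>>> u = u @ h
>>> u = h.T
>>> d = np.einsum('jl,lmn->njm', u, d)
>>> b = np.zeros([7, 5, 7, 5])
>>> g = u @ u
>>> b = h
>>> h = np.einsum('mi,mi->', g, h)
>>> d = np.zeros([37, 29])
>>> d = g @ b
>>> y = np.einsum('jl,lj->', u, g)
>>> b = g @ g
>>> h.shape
()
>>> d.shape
(29, 29)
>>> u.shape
(29, 29)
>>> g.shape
(29, 29)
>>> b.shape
(29, 29)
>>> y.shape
()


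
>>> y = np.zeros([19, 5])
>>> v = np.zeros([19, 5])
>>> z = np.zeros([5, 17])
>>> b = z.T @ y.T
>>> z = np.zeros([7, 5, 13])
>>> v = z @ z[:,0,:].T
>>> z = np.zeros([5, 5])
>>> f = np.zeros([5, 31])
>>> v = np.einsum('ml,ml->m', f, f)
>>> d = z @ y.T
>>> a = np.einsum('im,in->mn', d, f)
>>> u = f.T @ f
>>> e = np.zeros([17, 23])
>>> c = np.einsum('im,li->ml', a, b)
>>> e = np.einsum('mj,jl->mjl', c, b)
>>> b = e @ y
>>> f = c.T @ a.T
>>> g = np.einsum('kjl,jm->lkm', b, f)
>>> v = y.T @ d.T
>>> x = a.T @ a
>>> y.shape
(19, 5)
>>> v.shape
(5, 5)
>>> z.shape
(5, 5)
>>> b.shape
(31, 17, 5)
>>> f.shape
(17, 19)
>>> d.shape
(5, 19)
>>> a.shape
(19, 31)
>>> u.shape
(31, 31)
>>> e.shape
(31, 17, 19)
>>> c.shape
(31, 17)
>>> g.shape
(5, 31, 19)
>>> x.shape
(31, 31)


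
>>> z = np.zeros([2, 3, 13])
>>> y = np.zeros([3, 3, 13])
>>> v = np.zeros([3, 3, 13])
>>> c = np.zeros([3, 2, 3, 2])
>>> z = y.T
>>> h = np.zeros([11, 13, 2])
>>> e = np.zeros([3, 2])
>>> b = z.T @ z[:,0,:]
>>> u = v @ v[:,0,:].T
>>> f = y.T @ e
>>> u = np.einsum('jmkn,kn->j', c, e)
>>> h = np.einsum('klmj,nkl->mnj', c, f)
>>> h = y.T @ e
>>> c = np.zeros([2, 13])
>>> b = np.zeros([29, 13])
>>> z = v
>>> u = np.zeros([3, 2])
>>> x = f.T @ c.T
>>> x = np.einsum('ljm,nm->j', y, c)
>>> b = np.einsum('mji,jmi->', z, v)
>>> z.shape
(3, 3, 13)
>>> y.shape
(3, 3, 13)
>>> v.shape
(3, 3, 13)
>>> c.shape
(2, 13)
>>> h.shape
(13, 3, 2)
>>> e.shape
(3, 2)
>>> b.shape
()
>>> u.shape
(3, 2)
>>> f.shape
(13, 3, 2)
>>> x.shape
(3,)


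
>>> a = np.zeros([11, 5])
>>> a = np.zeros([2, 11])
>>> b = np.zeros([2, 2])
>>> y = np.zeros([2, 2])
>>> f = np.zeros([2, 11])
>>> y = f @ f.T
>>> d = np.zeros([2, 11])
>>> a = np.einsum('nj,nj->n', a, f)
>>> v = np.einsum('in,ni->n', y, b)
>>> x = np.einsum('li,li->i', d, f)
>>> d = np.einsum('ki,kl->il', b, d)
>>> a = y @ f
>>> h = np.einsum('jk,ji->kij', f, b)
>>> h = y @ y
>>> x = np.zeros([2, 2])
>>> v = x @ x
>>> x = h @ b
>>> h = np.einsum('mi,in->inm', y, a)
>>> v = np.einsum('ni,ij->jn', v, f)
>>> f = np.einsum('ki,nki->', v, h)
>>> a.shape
(2, 11)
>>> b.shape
(2, 2)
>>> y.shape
(2, 2)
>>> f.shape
()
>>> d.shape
(2, 11)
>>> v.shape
(11, 2)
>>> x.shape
(2, 2)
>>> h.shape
(2, 11, 2)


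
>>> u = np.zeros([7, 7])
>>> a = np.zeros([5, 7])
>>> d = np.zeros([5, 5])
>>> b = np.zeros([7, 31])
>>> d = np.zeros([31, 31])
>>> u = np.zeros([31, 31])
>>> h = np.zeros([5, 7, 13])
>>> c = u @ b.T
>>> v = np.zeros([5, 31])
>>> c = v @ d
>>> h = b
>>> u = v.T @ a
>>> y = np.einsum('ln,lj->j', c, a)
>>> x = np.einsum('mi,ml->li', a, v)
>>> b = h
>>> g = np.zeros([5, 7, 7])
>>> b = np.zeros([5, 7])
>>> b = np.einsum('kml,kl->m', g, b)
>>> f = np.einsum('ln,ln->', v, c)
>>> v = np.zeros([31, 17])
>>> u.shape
(31, 7)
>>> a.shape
(5, 7)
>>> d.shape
(31, 31)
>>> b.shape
(7,)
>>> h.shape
(7, 31)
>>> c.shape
(5, 31)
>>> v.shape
(31, 17)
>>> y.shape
(7,)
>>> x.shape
(31, 7)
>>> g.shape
(5, 7, 7)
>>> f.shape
()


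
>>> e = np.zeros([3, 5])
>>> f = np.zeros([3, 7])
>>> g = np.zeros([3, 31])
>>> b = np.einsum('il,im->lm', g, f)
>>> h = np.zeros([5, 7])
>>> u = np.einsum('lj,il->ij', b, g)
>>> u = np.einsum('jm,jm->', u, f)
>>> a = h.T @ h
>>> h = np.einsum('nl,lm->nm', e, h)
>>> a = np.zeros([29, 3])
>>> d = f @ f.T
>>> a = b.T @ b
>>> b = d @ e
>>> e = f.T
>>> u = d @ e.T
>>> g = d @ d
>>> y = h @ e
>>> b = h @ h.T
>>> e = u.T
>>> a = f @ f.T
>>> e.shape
(7, 3)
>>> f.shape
(3, 7)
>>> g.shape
(3, 3)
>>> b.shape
(3, 3)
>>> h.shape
(3, 7)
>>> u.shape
(3, 7)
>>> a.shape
(3, 3)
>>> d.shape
(3, 3)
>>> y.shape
(3, 3)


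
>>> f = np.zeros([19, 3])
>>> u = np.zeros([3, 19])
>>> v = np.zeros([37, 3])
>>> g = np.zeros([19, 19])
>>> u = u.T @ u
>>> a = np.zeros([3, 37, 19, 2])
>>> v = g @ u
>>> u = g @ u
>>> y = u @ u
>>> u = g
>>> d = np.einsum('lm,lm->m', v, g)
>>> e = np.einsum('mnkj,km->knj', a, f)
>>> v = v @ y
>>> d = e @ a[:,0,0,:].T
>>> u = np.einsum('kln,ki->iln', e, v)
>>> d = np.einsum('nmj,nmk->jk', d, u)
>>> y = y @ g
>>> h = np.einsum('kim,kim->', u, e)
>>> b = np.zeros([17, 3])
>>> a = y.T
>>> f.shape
(19, 3)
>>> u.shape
(19, 37, 2)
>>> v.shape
(19, 19)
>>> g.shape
(19, 19)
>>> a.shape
(19, 19)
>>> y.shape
(19, 19)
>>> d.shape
(3, 2)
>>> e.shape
(19, 37, 2)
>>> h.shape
()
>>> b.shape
(17, 3)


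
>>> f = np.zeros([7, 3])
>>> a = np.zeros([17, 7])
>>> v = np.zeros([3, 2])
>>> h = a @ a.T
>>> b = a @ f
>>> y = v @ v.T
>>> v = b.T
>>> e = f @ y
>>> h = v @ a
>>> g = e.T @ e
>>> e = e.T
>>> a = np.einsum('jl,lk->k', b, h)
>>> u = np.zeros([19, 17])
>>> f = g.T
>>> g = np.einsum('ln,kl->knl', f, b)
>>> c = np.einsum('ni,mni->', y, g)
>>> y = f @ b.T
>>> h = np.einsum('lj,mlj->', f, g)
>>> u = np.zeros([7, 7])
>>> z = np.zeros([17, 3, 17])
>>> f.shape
(3, 3)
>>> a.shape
(7,)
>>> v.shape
(3, 17)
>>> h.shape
()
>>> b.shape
(17, 3)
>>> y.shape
(3, 17)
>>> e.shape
(3, 7)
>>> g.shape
(17, 3, 3)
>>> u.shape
(7, 7)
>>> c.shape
()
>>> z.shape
(17, 3, 17)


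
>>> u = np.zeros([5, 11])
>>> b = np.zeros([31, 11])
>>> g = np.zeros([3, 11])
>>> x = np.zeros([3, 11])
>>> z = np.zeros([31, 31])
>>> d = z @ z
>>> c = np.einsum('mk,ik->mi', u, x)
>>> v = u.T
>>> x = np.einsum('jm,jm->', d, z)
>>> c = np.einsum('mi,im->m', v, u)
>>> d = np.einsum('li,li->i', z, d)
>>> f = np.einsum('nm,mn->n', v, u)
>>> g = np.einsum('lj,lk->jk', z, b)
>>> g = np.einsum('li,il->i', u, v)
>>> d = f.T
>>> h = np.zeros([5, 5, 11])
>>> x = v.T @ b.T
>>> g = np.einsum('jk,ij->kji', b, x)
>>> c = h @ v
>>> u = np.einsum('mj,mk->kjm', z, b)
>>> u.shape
(11, 31, 31)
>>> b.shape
(31, 11)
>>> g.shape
(11, 31, 5)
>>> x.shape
(5, 31)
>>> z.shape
(31, 31)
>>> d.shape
(11,)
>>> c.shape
(5, 5, 5)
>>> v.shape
(11, 5)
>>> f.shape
(11,)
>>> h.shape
(5, 5, 11)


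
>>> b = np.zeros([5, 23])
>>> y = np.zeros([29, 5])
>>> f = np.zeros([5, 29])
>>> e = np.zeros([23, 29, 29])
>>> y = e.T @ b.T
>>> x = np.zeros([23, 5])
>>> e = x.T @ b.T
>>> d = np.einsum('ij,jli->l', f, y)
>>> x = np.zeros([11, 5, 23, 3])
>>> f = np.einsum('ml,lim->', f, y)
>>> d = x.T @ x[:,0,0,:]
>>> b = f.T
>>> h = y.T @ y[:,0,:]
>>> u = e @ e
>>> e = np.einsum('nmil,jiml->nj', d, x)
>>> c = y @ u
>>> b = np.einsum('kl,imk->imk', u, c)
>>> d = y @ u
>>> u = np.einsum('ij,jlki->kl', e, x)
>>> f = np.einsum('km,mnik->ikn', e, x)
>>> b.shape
(29, 29, 5)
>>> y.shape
(29, 29, 5)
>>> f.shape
(23, 3, 5)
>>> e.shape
(3, 11)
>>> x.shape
(11, 5, 23, 3)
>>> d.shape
(29, 29, 5)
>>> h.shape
(5, 29, 5)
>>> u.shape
(23, 5)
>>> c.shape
(29, 29, 5)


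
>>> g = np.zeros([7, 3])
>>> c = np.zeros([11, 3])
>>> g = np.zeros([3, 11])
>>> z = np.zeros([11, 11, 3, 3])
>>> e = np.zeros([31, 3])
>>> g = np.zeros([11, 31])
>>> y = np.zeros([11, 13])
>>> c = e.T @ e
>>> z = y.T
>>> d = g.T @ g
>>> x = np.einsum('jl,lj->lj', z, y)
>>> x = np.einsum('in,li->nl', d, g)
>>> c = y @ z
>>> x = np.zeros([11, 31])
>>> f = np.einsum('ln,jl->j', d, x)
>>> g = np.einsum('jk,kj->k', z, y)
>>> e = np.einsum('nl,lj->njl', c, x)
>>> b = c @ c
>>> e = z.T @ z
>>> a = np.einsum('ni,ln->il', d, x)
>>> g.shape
(11,)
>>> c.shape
(11, 11)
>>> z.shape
(13, 11)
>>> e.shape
(11, 11)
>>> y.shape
(11, 13)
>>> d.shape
(31, 31)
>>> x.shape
(11, 31)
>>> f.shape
(11,)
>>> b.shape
(11, 11)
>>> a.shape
(31, 11)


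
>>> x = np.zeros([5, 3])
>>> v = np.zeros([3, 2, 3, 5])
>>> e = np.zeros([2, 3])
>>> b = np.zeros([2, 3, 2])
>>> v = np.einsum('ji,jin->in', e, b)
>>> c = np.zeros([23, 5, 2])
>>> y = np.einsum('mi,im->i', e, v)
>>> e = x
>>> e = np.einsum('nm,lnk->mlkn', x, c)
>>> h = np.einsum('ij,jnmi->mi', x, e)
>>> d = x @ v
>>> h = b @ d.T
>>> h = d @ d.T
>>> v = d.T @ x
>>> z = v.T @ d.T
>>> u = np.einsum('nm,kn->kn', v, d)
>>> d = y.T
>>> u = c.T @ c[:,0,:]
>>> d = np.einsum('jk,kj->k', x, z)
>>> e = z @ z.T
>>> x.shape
(5, 3)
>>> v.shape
(2, 3)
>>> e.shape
(3, 3)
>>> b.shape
(2, 3, 2)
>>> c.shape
(23, 5, 2)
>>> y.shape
(3,)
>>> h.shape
(5, 5)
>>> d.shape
(3,)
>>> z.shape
(3, 5)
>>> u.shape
(2, 5, 2)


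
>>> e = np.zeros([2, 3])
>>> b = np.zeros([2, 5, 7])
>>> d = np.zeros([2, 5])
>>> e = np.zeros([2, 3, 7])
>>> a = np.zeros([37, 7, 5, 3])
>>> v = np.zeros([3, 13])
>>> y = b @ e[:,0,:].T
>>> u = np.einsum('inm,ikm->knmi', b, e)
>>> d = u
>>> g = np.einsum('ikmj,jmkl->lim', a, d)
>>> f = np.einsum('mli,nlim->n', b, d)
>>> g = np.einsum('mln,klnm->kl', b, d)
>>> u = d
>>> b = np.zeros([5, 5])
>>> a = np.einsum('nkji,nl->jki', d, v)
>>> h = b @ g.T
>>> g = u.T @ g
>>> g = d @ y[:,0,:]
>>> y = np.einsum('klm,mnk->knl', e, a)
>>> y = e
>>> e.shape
(2, 3, 7)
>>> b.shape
(5, 5)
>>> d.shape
(3, 5, 7, 2)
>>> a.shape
(7, 5, 2)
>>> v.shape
(3, 13)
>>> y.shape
(2, 3, 7)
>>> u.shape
(3, 5, 7, 2)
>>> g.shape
(3, 5, 7, 2)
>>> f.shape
(3,)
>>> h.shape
(5, 3)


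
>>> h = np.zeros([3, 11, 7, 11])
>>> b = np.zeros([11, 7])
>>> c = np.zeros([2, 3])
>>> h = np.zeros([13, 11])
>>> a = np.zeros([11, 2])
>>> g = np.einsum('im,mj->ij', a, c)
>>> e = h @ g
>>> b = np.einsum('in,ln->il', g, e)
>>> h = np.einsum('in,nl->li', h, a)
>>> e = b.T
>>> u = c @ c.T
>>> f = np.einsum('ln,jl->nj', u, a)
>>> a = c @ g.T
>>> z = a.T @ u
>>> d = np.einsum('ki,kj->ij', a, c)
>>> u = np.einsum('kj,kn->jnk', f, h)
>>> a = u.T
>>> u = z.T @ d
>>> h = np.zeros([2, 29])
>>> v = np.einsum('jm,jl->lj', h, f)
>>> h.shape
(2, 29)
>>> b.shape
(11, 13)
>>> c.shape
(2, 3)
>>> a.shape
(2, 13, 11)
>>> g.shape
(11, 3)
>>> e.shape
(13, 11)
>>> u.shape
(2, 3)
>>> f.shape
(2, 11)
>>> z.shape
(11, 2)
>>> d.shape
(11, 3)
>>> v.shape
(11, 2)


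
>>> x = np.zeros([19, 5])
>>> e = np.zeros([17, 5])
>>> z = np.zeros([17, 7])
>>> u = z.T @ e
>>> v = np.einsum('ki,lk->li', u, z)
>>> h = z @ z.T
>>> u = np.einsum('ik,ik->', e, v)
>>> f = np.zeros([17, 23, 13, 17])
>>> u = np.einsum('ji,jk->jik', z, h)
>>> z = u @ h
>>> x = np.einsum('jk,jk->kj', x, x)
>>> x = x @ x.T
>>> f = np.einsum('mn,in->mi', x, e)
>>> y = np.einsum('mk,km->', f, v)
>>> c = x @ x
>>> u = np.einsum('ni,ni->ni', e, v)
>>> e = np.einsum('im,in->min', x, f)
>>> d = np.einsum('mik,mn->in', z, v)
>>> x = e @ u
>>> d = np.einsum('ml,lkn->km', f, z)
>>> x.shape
(5, 5, 5)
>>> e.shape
(5, 5, 17)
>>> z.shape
(17, 7, 17)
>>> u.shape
(17, 5)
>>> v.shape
(17, 5)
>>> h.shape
(17, 17)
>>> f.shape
(5, 17)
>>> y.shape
()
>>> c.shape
(5, 5)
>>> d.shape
(7, 5)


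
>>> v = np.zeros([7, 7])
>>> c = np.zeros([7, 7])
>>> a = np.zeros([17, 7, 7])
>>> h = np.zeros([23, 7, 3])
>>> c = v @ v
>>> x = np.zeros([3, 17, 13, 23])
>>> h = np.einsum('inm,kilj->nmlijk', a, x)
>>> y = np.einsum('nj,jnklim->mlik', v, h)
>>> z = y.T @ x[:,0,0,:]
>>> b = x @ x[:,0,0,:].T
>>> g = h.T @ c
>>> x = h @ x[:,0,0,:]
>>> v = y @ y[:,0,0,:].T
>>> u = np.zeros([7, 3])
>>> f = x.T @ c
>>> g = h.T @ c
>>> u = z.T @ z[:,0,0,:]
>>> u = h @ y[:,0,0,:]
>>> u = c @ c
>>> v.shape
(3, 17, 23, 3)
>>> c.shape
(7, 7)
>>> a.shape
(17, 7, 7)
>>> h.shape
(7, 7, 13, 17, 23, 3)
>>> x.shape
(7, 7, 13, 17, 23, 23)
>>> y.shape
(3, 17, 23, 13)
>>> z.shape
(13, 23, 17, 23)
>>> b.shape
(3, 17, 13, 3)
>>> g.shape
(3, 23, 17, 13, 7, 7)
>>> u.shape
(7, 7)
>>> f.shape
(23, 23, 17, 13, 7, 7)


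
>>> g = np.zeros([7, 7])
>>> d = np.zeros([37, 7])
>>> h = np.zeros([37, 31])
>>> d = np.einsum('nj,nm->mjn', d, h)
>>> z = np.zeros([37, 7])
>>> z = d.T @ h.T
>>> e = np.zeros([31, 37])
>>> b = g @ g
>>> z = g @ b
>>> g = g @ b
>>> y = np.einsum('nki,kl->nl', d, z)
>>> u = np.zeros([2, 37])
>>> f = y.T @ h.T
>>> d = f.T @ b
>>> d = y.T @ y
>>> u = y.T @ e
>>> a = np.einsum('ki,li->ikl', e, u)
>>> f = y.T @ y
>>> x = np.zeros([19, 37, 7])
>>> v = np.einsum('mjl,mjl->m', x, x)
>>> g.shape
(7, 7)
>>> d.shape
(7, 7)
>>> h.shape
(37, 31)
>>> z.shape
(7, 7)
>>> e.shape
(31, 37)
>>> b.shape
(7, 7)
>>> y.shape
(31, 7)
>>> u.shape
(7, 37)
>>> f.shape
(7, 7)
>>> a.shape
(37, 31, 7)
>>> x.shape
(19, 37, 7)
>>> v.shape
(19,)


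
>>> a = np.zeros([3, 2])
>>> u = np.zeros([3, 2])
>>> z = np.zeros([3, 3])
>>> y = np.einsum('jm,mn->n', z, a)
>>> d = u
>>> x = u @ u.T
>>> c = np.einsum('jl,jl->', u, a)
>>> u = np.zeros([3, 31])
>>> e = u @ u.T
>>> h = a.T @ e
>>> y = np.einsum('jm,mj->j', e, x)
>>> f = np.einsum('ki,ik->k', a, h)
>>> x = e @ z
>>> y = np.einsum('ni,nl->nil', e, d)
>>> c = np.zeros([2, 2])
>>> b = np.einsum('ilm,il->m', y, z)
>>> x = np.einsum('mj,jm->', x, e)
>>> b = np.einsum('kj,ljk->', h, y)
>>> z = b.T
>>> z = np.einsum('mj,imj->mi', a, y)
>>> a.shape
(3, 2)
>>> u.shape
(3, 31)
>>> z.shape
(3, 3)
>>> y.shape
(3, 3, 2)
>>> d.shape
(3, 2)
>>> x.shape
()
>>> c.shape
(2, 2)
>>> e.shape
(3, 3)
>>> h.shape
(2, 3)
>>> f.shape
(3,)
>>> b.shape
()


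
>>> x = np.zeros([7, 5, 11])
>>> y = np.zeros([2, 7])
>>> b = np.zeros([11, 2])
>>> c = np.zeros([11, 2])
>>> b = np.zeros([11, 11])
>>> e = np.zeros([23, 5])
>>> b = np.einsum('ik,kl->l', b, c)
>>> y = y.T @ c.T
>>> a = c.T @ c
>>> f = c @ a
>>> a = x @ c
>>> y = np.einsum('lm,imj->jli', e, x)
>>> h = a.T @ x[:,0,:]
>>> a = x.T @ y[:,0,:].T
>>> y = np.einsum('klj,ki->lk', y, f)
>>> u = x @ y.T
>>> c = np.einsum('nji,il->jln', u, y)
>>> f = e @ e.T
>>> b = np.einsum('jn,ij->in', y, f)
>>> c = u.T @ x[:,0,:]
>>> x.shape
(7, 5, 11)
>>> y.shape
(23, 11)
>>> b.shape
(23, 11)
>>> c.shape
(23, 5, 11)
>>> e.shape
(23, 5)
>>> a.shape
(11, 5, 11)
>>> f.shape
(23, 23)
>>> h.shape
(2, 5, 11)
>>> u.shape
(7, 5, 23)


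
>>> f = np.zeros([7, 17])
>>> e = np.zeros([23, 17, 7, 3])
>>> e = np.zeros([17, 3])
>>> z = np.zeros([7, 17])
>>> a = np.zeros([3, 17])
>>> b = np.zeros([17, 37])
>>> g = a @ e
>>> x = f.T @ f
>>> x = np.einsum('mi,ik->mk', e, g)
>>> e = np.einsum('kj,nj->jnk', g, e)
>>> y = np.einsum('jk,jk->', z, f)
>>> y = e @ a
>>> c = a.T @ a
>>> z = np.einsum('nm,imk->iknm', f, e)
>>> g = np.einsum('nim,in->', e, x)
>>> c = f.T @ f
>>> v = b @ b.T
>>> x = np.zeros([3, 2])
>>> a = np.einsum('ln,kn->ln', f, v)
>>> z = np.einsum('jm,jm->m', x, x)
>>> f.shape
(7, 17)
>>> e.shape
(3, 17, 3)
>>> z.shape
(2,)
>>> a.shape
(7, 17)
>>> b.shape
(17, 37)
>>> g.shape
()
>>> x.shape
(3, 2)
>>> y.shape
(3, 17, 17)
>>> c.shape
(17, 17)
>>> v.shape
(17, 17)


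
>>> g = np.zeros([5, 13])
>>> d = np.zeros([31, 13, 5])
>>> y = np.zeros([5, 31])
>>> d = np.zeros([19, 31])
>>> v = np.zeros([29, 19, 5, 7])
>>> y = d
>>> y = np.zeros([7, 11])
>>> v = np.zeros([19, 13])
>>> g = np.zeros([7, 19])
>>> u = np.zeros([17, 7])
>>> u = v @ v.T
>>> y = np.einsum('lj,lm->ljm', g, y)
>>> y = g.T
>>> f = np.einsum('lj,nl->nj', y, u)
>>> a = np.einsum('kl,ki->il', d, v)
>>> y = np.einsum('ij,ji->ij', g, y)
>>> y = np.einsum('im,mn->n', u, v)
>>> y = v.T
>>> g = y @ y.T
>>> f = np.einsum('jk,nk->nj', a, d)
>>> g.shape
(13, 13)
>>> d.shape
(19, 31)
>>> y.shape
(13, 19)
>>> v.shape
(19, 13)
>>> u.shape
(19, 19)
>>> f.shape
(19, 13)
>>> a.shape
(13, 31)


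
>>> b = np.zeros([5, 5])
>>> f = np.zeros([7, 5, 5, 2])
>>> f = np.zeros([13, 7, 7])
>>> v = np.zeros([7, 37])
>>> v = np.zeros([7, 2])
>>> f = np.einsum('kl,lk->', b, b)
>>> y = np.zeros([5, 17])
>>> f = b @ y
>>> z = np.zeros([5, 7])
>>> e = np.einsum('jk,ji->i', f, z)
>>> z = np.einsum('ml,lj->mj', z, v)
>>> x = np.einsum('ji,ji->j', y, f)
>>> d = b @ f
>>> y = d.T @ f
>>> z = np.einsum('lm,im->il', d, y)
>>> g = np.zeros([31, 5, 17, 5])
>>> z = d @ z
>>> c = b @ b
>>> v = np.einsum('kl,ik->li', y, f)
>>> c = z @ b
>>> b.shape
(5, 5)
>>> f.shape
(5, 17)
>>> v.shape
(17, 5)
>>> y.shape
(17, 17)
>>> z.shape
(5, 5)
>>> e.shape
(7,)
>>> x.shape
(5,)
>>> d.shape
(5, 17)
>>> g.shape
(31, 5, 17, 5)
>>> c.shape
(5, 5)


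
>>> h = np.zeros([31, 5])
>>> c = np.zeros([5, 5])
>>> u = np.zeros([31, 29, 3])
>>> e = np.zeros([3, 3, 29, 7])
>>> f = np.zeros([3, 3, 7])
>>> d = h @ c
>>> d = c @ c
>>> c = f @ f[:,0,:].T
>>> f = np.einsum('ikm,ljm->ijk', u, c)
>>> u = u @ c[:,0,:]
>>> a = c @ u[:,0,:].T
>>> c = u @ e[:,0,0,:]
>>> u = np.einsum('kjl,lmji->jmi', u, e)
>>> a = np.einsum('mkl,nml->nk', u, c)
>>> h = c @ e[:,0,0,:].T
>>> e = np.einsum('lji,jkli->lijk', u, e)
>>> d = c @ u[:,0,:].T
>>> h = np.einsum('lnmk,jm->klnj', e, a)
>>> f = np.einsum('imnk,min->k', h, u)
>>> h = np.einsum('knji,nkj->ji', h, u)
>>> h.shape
(7, 31)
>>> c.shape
(31, 29, 7)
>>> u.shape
(29, 3, 7)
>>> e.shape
(29, 7, 3, 3)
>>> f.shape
(31,)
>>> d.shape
(31, 29, 29)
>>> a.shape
(31, 3)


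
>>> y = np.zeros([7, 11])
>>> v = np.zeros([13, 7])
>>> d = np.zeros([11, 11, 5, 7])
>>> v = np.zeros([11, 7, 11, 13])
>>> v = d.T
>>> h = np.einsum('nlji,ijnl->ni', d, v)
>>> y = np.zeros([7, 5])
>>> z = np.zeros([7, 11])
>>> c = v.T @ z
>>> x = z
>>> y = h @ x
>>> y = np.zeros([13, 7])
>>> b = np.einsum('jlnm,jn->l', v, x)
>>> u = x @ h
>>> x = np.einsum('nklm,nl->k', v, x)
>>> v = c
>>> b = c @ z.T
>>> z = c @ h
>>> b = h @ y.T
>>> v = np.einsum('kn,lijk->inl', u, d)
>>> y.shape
(13, 7)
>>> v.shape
(11, 7, 11)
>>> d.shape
(11, 11, 5, 7)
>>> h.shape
(11, 7)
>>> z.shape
(11, 11, 5, 7)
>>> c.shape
(11, 11, 5, 11)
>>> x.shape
(5,)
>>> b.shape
(11, 13)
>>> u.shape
(7, 7)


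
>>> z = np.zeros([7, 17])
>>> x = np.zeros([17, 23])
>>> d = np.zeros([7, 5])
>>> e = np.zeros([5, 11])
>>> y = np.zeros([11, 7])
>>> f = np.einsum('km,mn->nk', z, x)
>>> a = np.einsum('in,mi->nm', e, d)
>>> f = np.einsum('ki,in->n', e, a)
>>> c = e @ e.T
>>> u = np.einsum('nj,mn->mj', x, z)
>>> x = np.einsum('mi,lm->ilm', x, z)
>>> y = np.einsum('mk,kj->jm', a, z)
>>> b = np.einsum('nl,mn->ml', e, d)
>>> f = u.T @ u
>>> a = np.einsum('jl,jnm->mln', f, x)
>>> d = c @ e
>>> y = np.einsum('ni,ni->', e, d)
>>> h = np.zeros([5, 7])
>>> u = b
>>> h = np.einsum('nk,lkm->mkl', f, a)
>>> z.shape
(7, 17)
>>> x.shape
(23, 7, 17)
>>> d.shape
(5, 11)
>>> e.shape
(5, 11)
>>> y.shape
()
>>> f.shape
(23, 23)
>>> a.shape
(17, 23, 7)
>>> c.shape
(5, 5)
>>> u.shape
(7, 11)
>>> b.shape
(7, 11)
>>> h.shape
(7, 23, 17)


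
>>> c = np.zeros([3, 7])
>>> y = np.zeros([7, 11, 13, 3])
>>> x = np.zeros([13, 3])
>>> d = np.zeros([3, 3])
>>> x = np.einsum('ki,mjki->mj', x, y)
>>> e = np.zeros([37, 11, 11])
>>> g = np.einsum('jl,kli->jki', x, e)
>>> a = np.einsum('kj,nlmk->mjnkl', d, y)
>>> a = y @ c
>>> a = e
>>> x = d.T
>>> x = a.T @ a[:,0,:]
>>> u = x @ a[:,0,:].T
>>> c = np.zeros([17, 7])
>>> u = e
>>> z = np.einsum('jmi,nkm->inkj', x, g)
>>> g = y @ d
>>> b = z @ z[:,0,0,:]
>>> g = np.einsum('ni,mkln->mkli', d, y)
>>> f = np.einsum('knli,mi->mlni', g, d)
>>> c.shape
(17, 7)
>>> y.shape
(7, 11, 13, 3)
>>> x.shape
(11, 11, 11)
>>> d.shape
(3, 3)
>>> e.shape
(37, 11, 11)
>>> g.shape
(7, 11, 13, 3)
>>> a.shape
(37, 11, 11)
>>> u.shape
(37, 11, 11)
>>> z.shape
(11, 7, 37, 11)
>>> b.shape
(11, 7, 37, 11)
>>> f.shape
(3, 13, 11, 3)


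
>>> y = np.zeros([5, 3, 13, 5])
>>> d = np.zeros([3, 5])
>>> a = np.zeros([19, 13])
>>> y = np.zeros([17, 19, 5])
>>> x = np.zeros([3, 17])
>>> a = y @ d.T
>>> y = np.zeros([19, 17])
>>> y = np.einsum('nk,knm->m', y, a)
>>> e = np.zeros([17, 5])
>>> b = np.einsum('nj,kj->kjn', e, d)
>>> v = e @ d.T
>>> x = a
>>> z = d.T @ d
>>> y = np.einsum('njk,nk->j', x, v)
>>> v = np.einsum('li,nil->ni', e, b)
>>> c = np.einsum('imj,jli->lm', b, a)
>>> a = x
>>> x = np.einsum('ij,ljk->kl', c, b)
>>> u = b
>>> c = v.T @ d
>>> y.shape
(19,)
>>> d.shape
(3, 5)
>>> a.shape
(17, 19, 3)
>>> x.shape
(17, 3)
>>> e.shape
(17, 5)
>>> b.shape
(3, 5, 17)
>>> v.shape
(3, 5)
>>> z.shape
(5, 5)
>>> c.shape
(5, 5)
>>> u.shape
(3, 5, 17)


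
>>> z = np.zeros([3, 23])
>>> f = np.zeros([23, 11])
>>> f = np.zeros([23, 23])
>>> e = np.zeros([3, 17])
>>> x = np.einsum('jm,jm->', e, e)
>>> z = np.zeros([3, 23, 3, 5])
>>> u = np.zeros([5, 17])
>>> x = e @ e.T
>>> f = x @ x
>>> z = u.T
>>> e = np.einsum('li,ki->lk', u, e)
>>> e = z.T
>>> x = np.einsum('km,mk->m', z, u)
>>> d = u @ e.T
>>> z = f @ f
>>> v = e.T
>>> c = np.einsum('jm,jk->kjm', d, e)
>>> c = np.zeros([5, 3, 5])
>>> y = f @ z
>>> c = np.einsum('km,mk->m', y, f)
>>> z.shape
(3, 3)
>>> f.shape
(3, 3)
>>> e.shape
(5, 17)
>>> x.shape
(5,)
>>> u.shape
(5, 17)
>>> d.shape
(5, 5)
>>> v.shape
(17, 5)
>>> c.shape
(3,)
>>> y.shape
(3, 3)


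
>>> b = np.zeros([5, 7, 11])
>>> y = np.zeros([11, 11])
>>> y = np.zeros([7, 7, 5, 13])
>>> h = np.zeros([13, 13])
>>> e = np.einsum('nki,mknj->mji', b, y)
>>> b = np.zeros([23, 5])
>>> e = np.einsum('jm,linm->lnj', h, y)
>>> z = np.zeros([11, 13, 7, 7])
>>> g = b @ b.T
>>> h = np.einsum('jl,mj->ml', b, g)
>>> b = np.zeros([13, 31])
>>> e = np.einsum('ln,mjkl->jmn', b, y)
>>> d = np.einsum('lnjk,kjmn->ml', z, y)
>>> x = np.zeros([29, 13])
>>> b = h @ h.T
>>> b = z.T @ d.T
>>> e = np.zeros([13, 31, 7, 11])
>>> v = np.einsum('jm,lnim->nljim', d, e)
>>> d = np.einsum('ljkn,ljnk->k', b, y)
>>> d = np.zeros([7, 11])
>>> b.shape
(7, 7, 13, 5)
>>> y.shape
(7, 7, 5, 13)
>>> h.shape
(23, 5)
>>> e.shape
(13, 31, 7, 11)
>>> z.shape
(11, 13, 7, 7)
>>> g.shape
(23, 23)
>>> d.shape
(7, 11)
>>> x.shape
(29, 13)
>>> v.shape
(31, 13, 5, 7, 11)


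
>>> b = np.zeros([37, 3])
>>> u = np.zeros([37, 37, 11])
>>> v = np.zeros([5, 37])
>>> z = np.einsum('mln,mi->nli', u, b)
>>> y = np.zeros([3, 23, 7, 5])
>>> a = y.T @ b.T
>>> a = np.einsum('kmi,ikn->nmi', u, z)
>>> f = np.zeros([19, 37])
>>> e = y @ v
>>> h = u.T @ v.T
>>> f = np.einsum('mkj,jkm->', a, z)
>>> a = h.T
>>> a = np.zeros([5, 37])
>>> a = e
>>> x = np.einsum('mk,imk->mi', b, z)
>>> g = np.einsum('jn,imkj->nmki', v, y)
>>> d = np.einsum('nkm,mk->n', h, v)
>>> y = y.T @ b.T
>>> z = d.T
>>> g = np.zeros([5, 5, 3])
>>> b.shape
(37, 3)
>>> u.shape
(37, 37, 11)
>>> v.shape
(5, 37)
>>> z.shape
(11,)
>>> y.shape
(5, 7, 23, 37)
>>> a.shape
(3, 23, 7, 37)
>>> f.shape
()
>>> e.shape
(3, 23, 7, 37)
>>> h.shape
(11, 37, 5)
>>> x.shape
(37, 11)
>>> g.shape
(5, 5, 3)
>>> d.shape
(11,)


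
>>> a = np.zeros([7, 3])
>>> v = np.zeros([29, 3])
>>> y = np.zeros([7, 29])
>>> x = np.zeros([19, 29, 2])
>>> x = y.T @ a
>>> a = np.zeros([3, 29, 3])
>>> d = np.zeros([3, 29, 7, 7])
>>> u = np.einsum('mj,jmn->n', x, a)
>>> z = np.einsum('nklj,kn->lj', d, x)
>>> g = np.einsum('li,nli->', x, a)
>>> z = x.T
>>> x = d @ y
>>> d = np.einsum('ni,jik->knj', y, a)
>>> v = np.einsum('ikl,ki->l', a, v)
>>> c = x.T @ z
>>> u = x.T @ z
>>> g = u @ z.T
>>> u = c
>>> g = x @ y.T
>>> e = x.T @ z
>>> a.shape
(3, 29, 3)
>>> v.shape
(3,)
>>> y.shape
(7, 29)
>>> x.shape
(3, 29, 7, 29)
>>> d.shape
(3, 7, 3)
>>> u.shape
(29, 7, 29, 29)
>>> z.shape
(3, 29)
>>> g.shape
(3, 29, 7, 7)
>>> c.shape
(29, 7, 29, 29)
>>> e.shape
(29, 7, 29, 29)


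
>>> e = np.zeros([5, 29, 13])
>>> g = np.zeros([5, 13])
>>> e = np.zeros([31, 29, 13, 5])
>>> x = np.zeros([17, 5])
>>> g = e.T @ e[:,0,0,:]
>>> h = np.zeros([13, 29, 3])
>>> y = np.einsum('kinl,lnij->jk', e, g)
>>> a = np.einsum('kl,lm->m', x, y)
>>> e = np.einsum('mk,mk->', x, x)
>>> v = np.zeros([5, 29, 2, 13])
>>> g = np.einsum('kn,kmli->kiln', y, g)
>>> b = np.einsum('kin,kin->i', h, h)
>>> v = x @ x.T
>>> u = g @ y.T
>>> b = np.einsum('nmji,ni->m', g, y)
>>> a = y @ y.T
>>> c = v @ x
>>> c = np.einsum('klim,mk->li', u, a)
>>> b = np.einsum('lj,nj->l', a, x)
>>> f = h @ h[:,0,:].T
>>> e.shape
()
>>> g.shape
(5, 5, 29, 31)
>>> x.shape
(17, 5)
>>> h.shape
(13, 29, 3)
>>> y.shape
(5, 31)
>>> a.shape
(5, 5)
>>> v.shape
(17, 17)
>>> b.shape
(5,)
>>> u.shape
(5, 5, 29, 5)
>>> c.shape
(5, 29)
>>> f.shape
(13, 29, 13)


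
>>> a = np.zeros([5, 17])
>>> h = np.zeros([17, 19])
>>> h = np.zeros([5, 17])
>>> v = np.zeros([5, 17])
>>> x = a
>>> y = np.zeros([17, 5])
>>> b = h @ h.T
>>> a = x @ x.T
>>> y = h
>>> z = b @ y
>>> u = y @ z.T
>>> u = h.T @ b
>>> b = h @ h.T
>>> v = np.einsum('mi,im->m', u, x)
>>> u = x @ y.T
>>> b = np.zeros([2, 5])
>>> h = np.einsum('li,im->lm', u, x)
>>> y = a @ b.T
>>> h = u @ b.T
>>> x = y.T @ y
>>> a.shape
(5, 5)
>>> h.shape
(5, 2)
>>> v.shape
(17,)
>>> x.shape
(2, 2)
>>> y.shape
(5, 2)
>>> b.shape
(2, 5)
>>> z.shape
(5, 17)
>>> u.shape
(5, 5)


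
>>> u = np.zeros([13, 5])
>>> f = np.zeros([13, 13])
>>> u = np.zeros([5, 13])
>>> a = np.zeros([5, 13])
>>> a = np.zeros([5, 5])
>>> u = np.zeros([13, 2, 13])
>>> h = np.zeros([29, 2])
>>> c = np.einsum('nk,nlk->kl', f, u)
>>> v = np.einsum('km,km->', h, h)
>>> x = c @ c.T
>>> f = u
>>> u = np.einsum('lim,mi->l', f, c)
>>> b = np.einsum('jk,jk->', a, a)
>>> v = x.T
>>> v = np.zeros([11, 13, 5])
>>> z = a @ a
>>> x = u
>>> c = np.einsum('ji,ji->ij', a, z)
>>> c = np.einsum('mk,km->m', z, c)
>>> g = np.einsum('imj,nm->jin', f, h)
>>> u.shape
(13,)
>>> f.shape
(13, 2, 13)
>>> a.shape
(5, 5)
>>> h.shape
(29, 2)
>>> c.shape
(5,)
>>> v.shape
(11, 13, 5)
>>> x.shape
(13,)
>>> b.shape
()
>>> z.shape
(5, 5)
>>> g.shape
(13, 13, 29)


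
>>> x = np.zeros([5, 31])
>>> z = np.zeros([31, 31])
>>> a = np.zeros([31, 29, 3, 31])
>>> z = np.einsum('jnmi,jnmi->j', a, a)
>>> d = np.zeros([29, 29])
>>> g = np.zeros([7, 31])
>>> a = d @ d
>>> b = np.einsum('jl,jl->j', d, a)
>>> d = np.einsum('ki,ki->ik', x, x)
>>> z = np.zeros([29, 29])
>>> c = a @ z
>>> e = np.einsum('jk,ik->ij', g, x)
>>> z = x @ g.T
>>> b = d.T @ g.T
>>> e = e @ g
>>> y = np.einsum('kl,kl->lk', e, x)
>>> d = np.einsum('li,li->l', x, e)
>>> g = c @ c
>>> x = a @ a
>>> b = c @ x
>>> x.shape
(29, 29)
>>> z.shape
(5, 7)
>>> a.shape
(29, 29)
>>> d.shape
(5,)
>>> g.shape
(29, 29)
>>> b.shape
(29, 29)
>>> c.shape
(29, 29)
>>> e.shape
(5, 31)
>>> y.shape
(31, 5)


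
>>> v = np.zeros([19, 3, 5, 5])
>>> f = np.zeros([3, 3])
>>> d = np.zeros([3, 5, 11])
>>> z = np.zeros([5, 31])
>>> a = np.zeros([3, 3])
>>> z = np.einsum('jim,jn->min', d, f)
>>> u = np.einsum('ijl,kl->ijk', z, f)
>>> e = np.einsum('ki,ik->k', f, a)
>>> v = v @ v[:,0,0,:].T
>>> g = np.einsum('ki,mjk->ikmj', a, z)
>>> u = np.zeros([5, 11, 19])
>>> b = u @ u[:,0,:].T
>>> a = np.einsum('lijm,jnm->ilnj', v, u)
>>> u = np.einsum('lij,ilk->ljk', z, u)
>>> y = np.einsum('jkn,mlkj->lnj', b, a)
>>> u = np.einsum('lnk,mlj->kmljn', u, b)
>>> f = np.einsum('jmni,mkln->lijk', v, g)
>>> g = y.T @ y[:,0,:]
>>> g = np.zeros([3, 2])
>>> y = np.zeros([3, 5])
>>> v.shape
(19, 3, 5, 19)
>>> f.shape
(11, 19, 19, 3)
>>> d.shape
(3, 5, 11)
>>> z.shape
(11, 5, 3)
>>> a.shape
(3, 19, 11, 5)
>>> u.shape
(19, 5, 11, 5, 3)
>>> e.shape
(3,)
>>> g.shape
(3, 2)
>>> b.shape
(5, 11, 5)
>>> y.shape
(3, 5)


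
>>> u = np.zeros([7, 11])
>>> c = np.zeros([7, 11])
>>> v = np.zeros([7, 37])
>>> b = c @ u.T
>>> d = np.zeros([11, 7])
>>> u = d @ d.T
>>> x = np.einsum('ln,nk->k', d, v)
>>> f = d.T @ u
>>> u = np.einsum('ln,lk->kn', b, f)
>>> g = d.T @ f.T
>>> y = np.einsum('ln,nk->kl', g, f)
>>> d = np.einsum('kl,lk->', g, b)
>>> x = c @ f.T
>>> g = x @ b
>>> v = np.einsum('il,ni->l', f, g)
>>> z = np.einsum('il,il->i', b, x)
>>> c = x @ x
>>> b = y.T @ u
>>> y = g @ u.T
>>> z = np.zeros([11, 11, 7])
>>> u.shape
(11, 7)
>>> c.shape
(7, 7)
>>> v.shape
(11,)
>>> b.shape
(7, 7)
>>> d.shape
()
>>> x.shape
(7, 7)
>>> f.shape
(7, 11)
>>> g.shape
(7, 7)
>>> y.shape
(7, 11)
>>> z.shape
(11, 11, 7)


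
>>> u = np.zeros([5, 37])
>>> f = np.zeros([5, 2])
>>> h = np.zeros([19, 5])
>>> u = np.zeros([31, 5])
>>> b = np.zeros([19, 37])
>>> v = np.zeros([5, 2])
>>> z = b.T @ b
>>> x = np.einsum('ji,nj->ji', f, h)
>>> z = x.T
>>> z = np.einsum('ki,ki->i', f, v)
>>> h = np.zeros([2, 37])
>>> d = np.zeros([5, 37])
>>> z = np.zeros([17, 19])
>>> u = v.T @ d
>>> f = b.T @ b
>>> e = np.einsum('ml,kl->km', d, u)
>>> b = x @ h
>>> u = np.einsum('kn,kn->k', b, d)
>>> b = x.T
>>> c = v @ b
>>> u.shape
(5,)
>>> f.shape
(37, 37)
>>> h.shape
(2, 37)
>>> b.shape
(2, 5)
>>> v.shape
(5, 2)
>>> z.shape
(17, 19)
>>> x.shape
(5, 2)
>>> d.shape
(5, 37)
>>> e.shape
(2, 5)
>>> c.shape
(5, 5)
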